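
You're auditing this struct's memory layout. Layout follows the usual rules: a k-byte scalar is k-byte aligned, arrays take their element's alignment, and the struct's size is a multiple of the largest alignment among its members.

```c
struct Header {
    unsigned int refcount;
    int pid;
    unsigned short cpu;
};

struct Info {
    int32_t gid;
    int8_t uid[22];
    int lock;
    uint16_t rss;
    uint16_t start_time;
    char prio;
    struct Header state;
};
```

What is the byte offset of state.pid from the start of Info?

Header: 0..4  refcount  (4B, 4-aligned); 4..8  pid  (4B, 4-aligned); 8..10  cpu  (2B, 2-aligned); 10..12  -- tail padding (2B); sizeof = 12, alignof = 4
0..4  gid  (4B, 4-aligned)
4..26  uid  (22B, 1-aligned)
26..28  -- padding (2B)
28..32  lock  (4B, 4-aligned)
32..34  rss  (2B, 2-aligned)
34..36  start_time  (2B, 2-aligned)
36..37  prio  (1B, 1-aligned)
37..40  -- padding (3B)
40..52  state  (12B, 4-aligned)
within Header: pid at 4
40 + 4 = 44

44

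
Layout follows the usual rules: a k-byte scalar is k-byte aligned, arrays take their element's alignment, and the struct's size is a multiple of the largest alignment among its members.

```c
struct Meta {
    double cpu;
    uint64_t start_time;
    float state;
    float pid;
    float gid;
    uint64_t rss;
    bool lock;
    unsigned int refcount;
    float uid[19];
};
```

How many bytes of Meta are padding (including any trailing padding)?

11

@0: cpu [8B, align 8] → 8
@8: start_time [8B, align 8] → 16
@16: state [4B, align 4] → 20
@20: pid [4B, align 4] → 24
@24: gid [4B, align 4] → 28
+4 pad (align 8)
@32: rss [8B, align 8] → 40
@40: lock [1B, align 1] → 41
+3 pad (align 4)
@44: refcount [4B, align 4] → 48
@48: uid [76B, align 4] → 124
+4 tail pad (align 8)
size 128, align 8
data bytes 117, size 128 → padding 11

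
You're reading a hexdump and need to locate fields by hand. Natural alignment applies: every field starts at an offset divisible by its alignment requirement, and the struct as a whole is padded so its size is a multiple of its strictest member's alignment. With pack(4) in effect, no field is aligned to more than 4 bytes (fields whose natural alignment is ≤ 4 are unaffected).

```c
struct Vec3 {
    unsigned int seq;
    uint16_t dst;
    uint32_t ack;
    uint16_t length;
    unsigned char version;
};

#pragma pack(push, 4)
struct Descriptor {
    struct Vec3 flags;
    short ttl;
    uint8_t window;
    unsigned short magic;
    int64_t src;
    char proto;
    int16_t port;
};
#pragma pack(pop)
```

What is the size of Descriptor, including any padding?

Vec3: @0: seq [4B, align 4] → 4; @4: dst [2B, align 2] → 6; +2 pad (align 4); @8: ack [4B, align 4] → 12; @12: length [2B, align 2] → 14; @14: version [1B, align 1] → 15; +1 tail pad (align 4); size 16, align 4
@0: flags [16B, align 4] → 16
@16: ttl [2B, align 2] → 18
@18: window [1B, align 1] → 19
+1 pad (align 2)
@20: magic [2B, align 2] → 22
+2 pad (align 4)
@24: src [8B, align 4] → 32
@32: proto [1B, align 1] → 33
+1 pad (align 2)
@34: port [2B, align 2] → 36
size 36, align 4

36 bytes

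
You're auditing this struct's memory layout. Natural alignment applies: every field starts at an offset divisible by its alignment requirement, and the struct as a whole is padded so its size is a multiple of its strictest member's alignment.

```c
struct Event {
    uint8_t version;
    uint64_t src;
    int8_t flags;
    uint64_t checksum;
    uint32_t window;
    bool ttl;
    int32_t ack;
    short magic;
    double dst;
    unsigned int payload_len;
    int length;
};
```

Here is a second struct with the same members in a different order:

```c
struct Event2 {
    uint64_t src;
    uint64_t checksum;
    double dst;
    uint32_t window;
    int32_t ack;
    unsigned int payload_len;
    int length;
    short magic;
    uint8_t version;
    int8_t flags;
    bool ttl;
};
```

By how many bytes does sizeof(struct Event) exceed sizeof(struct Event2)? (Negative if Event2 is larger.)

16

@0: version [1B, align 1] → 1
+7 pad (align 8)
@8: src [8B, align 8] → 16
@16: flags [1B, align 1] → 17
+7 pad (align 8)
@24: checksum [8B, align 8] → 32
@32: window [4B, align 4] → 36
@36: ttl [1B, align 1] → 37
+3 pad (align 4)
@40: ack [4B, align 4] → 44
@44: magic [2B, align 2] → 46
+2 pad (align 8)
@48: dst [8B, align 8] → 56
@56: payload_len [4B, align 4] → 60
@60: length [4B, align 4] → 64
size 64, align 8
— Event2 —
@0: src [8B, align 8] → 8
@8: checksum [8B, align 8] → 16
@16: dst [8B, align 8] → 24
@24: window [4B, align 4] → 28
@28: ack [4B, align 4] → 32
@32: payload_len [4B, align 4] → 36
@36: length [4B, align 4] → 40
@40: magic [2B, align 2] → 42
@42: version [1B, align 1] → 43
@43: flags [1B, align 1] → 44
@44: ttl [1B, align 1] → 45
+3 tail pad (align 8)
size 48, align 8
64 − 48 = 16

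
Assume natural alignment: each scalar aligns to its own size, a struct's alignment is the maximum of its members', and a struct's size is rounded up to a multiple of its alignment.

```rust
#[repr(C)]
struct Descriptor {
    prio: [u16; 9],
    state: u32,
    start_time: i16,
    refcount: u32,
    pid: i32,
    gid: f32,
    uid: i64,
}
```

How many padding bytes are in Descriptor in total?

4

0..18  prio  (18B, 2-aligned)
18..20  -- padding (2B)
20..24  state  (4B, 4-aligned)
24..26  start_time  (2B, 2-aligned)
26..28  -- padding (2B)
28..32  refcount  (4B, 4-aligned)
32..36  pid  (4B, 4-aligned)
36..40  gid  (4B, 4-aligned)
40..48  uid  (8B, 8-aligned)
sizeof = 48, alignof = 8
data bytes 44, size 48 → padding 4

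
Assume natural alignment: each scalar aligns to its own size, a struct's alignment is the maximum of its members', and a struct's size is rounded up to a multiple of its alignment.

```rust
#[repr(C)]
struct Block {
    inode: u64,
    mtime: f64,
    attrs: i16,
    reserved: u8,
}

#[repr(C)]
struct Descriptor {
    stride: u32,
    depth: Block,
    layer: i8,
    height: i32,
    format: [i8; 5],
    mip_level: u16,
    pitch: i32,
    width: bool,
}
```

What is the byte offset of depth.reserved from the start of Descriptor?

26

Block: 0..8  inode  (8B, 8-aligned); 8..16  mtime  (8B, 8-aligned); 16..18  attrs  (2B, 2-aligned); 18..19  reserved  (1B, 1-aligned); 19..24  -- tail padding (5B); sizeof = 24, alignof = 8
0..4  stride  (4B, 4-aligned)
4..8  -- padding (4B)
8..32  depth  (24B, 8-aligned)
within Block: reserved at 18
8 + 18 = 26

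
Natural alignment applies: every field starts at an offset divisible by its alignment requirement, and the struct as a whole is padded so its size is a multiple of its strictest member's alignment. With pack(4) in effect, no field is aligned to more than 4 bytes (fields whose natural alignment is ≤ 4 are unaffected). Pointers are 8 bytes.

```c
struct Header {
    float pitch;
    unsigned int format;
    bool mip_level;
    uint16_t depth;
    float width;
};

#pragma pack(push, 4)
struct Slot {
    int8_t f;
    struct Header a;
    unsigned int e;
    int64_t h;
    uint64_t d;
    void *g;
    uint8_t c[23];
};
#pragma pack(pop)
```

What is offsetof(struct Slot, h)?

24

Header: 0..4  pitch  (4B, 4-aligned); 4..8  format  (4B, 4-aligned); 8..9  mip_level  (1B, 1-aligned); 9..10  -- padding (1B); 10..12  depth  (2B, 2-aligned); 12..16  width  (4B, 4-aligned); sizeof = 16, alignof = 4
0..1  f  (1B, 1-aligned)
1..4  -- padding (3B)
4..20  a  (16B, 4-aligned)
20..24  e  (4B, 4-aligned)
24..32  h  (8B, 4-aligned)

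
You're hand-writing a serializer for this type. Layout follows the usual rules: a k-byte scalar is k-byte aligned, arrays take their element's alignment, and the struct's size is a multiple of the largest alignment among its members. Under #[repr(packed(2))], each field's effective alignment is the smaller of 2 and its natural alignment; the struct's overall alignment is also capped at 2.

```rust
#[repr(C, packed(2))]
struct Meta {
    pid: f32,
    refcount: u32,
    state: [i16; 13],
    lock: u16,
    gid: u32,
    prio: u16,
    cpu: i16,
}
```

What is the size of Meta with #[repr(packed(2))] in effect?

44

pid at 0 (size 4, align 2) → ends 4
refcount at 4 (size 4, align 2) → ends 8
state at 8 (size 26, align 2) → ends 34
lock at 34 (size 2, align 2) → ends 36
gid at 36 (size 4, align 2) → ends 40
prio at 40 (size 2, align 2) → ends 42
cpu at 42 (size 2, align 2) → ends 44
total 44 bytes, alignment 2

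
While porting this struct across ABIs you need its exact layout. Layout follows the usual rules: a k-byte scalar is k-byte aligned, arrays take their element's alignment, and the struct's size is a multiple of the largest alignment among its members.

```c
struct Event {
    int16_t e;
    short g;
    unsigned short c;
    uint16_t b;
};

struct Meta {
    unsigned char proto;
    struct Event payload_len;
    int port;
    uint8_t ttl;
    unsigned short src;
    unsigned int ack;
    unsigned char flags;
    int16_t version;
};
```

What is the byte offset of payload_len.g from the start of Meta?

4

Event: 0..2  e  (2B, 2-aligned); 2..4  g  (2B, 2-aligned); 4..6  c  (2B, 2-aligned); 6..8  b  (2B, 2-aligned); sizeof = 8, alignof = 2
0..1  proto  (1B, 1-aligned)
1..2  -- padding (1B)
2..10  payload_len  (8B, 2-aligned)
within Event: g at 2
2 + 2 = 4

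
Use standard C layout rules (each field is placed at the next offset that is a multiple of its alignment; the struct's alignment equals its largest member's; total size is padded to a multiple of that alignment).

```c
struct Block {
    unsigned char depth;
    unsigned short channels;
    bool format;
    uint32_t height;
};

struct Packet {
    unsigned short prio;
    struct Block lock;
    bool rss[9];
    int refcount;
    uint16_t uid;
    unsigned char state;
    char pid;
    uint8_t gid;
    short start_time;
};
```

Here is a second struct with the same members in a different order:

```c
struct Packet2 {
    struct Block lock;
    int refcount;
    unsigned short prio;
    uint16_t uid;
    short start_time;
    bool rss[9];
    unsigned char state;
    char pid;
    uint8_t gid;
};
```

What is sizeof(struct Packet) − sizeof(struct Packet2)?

4

Block: depth at 0 (size 1, align 1) → ends 1; pad 1 to align 2 for channels; channels at 2 (size 2, align 2) → ends 4; format at 4 (size 1, align 1) → ends 5; pad 3 to align 4 for height; height at 8 (size 4, align 4) → ends 12; total 12 bytes, alignment 4
prio at 0 (size 2, align 2) → ends 2
pad 2 to align 4 for lock
lock at 4 (size 12, align 4) → ends 16
rss at 16 (size 9, align 1) → ends 25
pad 3 to align 4 for refcount
refcount at 28 (size 4, align 4) → ends 32
uid at 32 (size 2, align 2) → ends 34
state at 34 (size 1, align 1) → ends 35
pid at 35 (size 1, align 1) → ends 36
gid at 36 (size 1, align 1) → ends 37
pad 1 to align 2 for start_time
start_time at 38 (size 2, align 2) → ends 40
total 40 bytes, alignment 4
— Packet2 —
lock at 0 (size 12, align 4) → ends 12
refcount at 12 (size 4, align 4) → ends 16
prio at 16 (size 2, align 2) → ends 18
uid at 18 (size 2, align 2) → ends 20
start_time at 20 (size 2, align 2) → ends 22
rss at 22 (size 9, align 1) → ends 31
state at 31 (size 1, align 1) → ends 32
pid at 32 (size 1, align 1) → ends 33
gid at 33 (size 1, align 1) → ends 34
tail pad 2 to reach multiple of 4
total 36 bytes, alignment 4
40 − 36 = 4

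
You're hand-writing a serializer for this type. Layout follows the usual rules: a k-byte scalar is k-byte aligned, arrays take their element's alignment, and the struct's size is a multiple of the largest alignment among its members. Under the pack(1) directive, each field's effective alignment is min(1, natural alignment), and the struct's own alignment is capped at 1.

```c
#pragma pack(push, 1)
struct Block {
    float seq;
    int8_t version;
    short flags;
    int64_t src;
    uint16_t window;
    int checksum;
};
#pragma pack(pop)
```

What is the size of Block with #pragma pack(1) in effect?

21

0..4  seq  (4B, 1-aligned)
4..5  version  (1B, 1-aligned)
5..7  flags  (2B, 1-aligned)
7..15  src  (8B, 1-aligned)
15..17  window  (2B, 1-aligned)
17..21  checksum  (4B, 1-aligned)
sizeof = 21, alignof = 1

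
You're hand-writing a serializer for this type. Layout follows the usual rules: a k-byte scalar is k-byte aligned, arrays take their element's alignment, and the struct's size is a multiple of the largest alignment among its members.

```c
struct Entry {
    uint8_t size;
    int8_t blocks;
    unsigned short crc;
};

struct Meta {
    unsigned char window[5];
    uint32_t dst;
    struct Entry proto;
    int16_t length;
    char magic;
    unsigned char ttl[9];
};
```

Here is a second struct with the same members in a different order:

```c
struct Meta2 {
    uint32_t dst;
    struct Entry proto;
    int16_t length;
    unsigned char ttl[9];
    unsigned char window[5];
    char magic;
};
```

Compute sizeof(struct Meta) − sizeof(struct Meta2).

Entry: size at 0 (size 1, align 1) → ends 1; blocks at 1 (size 1, align 1) → ends 2; crc at 2 (size 2, align 2) → ends 4; total 4 bytes, alignment 2
window at 0 (size 5, align 1) → ends 5
pad 3 to align 4 for dst
dst at 8 (size 4, align 4) → ends 12
proto at 12 (size 4, align 2) → ends 16
length at 16 (size 2, align 2) → ends 18
magic at 18 (size 1, align 1) → ends 19
ttl at 19 (size 9, align 1) → ends 28
total 28 bytes, alignment 4
— Meta2 —
dst at 0 (size 4, align 4) → ends 4
proto at 4 (size 4, align 2) → ends 8
length at 8 (size 2, align 2) → ends 10
ttl at 10 (size 9, align 1) → ends 19
window at 19 (size 5, align 1) → ends 24
magic at 24 (size 1, align 1) → ends 25
tail pad 3 to reach multiple of 4
total 28 bytes, alignment 4
28 − 28 = 0

0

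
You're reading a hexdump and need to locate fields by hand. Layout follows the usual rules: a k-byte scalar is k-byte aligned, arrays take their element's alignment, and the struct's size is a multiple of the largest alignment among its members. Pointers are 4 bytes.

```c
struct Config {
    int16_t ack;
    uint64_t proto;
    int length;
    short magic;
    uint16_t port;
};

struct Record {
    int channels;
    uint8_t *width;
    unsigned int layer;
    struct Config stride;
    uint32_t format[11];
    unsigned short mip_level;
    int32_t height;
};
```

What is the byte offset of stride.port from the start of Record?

Config: 0..2  ack  (2B, 2-aligned); 2..8  -- padding (6B); 8..16  proto  (8B, 8-aligned); 16..20  length  (4B, 4-aligned); 20..22  magic  (2B, 2-aligned); 22..24  port  (2B, 2-aligned); sizeof = 24, alignof = 8
0..4  channels  (4B, 4-aligned)
4..8  width  (4B, 4-aligned)
8..12  layer  (4B, 4-aligned)
12..16  -- padding (4B)
16..40  stride  (24B, 8-aligned)
within Config: port at 22
16 + 22 = 38

38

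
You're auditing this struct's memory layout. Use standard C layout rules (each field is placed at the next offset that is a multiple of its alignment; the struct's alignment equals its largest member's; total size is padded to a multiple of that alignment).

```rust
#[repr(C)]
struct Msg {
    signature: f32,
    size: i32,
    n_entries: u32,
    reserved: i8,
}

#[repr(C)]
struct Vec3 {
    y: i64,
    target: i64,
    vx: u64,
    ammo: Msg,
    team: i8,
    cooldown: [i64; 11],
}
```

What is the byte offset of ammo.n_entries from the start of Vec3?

32

Msg: @0: signature [4B, align 4] → 4; @4: size [4B, align 4] → 8; @8: n_entries [4B, align 4] → 12; @12: reserved [1B, align 1] → 13; +3 tail pad (align 4); size 16, align 4
@0: y [8B, align 8] → 8
@8: target [8B, align 8] → 16
@16: vx [8B, align 8] → 24
@24: ammo [16B, align 4] → 40
within Msg: n_entries at 8
24 + 8 = 32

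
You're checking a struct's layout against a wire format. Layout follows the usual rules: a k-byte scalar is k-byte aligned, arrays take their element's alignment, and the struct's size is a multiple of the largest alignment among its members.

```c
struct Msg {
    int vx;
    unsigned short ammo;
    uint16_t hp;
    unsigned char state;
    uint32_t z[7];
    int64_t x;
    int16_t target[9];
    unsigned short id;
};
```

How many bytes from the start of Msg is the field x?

40

0..4  vx  (4B, 4-aligned)
4..6  ammo  (2B, 2-aligned)
6..8  hp  (2B, 2-aligned)
8..9  state  (1B, 1-aligned)
9..12  -- padding (3B)
12..40  z  (28B, 4-aligned)
40..48  x  (8B, 8-aligned)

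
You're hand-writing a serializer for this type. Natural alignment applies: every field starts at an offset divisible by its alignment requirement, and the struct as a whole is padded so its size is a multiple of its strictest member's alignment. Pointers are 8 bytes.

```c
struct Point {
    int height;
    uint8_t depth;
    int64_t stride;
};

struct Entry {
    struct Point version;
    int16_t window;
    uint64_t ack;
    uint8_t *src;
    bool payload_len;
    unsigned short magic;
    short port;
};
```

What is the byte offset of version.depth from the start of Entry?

Point: 0..4  height  (4B, 4-aligned); 4..5  depth  (1B, 1-aligned); 5..8  -- padding (3B); 8..16  stride  (8B, 8-aligned); sizeof = 16, alignof = 8
0..16  version  (16B, 8-aligned)
within Point: depth at 4
0 + 4 = 4

4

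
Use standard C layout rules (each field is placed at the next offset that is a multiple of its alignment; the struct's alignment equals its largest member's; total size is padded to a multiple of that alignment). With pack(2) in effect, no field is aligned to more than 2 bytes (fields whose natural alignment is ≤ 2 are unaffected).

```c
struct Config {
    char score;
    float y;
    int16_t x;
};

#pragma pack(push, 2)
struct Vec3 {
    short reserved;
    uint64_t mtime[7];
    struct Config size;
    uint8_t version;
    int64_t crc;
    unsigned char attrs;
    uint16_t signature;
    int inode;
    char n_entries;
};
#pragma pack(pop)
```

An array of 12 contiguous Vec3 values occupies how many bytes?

1080

Config: @0: score [1B, align 1] → 1; +3 pad (align 4); @4: y [4B, align 4] → 8; @8: x [2B, align 2] → 10; +2 tail pad (align 4); size 12, align 4
@0: reserved [2B, align 2] → 2
@2: mtime [56B, align 2] → 58
@58: size [12B, align 2] → 70
@70: version [1B, align 1] → 71
+1 pad (align 2)
@72: crc [8B, align 2] → 80
@80: attrs [1B, align 1] → 81
+1 pad (align 2)
@82: signature [2B, align 2] → 84
@84: inode [4B, align 2] → 88
@88: n_entries [1B, align 1] → 89
+1 tail pad (align 2)
size 90, align 2
array of 12: 12 × 90 = 1080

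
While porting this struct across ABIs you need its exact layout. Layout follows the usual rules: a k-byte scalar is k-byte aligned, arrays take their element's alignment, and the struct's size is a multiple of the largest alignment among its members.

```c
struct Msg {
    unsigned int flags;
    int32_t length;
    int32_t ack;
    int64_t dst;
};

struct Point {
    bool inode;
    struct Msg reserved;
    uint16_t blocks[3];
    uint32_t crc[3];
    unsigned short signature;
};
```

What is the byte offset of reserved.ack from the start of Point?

Msg: flags at 0 (size 4, align 4) → ends 4; length at 4 (size 4, align 4) → ends 8; ack at 8 (size 4, align 4) → ends 12; pad 4 to align 8 for dst; dst at 16 (size 8, align 8) → ends 24; total 24 bytes, alignment 8
inode at 0 (size 1, align 1) → ends 1
pad 7 to align 8 for reserved
reserved at 8 (size 24, align 8) → ends 32
within Msg: ack at 8
8 + 8 = 16

16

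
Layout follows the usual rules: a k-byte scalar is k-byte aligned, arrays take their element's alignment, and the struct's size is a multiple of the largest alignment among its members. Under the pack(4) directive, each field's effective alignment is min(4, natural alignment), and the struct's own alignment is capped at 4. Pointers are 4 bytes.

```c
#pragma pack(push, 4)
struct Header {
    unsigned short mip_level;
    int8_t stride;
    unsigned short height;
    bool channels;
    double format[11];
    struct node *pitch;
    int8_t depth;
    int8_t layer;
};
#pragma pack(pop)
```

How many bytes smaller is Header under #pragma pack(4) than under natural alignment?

natural layout:
  mip_level at 0 (size 2, align 2) → ends 2
  stride at 2 (size 1, align 1) → ends 3
  pad 1 to align 2 for height
  height at 4 (size 2, align 2) → ends 6
  channels at 6 (size 1, align 1) → ends 7
  pad 1 to align 8 for format
  format at 8 (size 88, align 8) → ends 96
  pitch at 96 (size 4, align 4) → ends 100
  depth at 100 (size 1, align 1) → ends 101
  layer at 101 (size 1, align 1) → ends 102
  tail pad 2 to reach multiple of 8
  total 104 bytes, alignment 8
packed(4) layout:
  mip_level at 0 (size 2, align 2) → ends 2
  stride at 2 (size 1, align 1) → ends 3
  pad 1 to align 2 for height
  height at 4 (size 2, align 2) → ends 6
  channels at 6 (size 1, align 1) → ends 7
  pad 1 to align 4 for format
  format at 8 (size 88, align 4) → ends 96
  pitch at 96 (size 4, align 4) → ends 100
  depth at 100 (size 1, align 1) → ends 101
  layer at 101 (size 1, align 1) → ends 102
  tail pad 2 to reach multiple of 4
  total 104 bytes, alignment 4
104 − 104 = 0

0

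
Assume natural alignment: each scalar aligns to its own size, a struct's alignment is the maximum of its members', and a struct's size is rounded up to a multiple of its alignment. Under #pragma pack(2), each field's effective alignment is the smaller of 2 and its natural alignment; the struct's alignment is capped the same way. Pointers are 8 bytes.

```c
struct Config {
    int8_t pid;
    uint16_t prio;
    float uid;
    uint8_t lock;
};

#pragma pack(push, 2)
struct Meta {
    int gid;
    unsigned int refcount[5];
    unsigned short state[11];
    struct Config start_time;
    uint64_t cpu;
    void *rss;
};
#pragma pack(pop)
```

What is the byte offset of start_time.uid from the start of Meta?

50

Config: @0: pid [1B, align 1] → 1; +1 pad (align 2); @2: prio [2B, align 2] → 4; @4: uid [4B, align 4] → 8; @8: lock [1B, align 1] → 9; +3 tail pad (align 4); size 12, align 4
@0: gid [4B, align 2] → 4
@4: refcount [20B, align 2] → 24
@24: state [22B, align 2] → 46
@46: start_time [12B, align 2] → 58
within Config: uid at 4
46 + 4 = 50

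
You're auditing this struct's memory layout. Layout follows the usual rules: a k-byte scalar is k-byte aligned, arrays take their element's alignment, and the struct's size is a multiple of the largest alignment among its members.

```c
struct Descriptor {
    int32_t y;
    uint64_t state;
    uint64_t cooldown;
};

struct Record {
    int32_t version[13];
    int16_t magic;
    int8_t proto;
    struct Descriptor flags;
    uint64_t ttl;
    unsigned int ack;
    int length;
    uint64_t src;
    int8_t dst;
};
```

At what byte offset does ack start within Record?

88

Descriptor: @0: y [4B, align 4] → 4; +4 pad (align 8); @8: state [8B, align 8] → 16; @16: cooldown [8B, align 8] → 24; size 24, align 8
@0: version [52B, align 4] → 52
@52: magic [2B, align 2] → 54
@54: proto [1B, align 1] → 55
+1 pad (align 8)
@56: flags [24B, align 8] → 80
@80: ttl [8B, align 8] → 88
@88: ack [4B, align 4] → 92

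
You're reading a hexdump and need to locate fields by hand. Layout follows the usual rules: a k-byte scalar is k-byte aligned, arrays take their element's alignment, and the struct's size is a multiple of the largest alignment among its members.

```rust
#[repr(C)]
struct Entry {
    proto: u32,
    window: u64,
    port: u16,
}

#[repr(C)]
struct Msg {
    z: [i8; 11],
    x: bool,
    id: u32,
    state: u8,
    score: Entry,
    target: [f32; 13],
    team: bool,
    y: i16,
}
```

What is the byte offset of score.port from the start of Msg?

40

Entry: proto at 0 (size 4, align 4) → ends 4; pad 4 to align 8 for window; window at 8 (size 8, align 8) → ends 16; port at 16 (size 2, align 2) → ends 18; tail pad 6 to reach multiple of 8; total 24 bytes, alignment 8
z at 0 (size 11, align 1) → ends 11
x at 11 (size 1, align 1) → ends 12
id at 12 (size 4, align 4) → ends 16
state at 16 (size 1, align 1) → ends 17
pad 7 to align 8 for score
score at 24 (size 24, align 8) → ends 48
within Entry: port at 16
24 + 16 = 40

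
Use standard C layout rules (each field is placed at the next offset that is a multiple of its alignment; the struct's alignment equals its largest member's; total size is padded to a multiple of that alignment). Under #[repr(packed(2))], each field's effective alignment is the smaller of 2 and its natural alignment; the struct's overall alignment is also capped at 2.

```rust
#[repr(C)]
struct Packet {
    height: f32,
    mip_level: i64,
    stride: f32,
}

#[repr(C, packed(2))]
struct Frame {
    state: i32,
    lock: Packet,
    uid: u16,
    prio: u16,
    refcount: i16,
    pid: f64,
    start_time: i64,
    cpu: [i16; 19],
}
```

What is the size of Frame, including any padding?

Packet: 0..4  height  (4B, 4-aligned); 4..8  -- padding (4B); 8..16  mip_level  (8B, 8-aligned); 16..20  stride  (4B, 4-aligned); 20..24  -- tail padding (4B); sizeof = 24, alignof = 8
0..4  state  (4B, 2-aligned)
4..28  lock  (24B, 2-aligned)
28..30  uid  (2B, 2-aligned)
30..32  prio  (2B, 2-aligned)
32..34  refcount  (2B, 2-aligned)
34..42  pid  (8B, 2-aligned)
42..50  start_time  (8B, 2-aligned)
50..88  cpu  (38B, 2-aligned)
sizeof = 88, alignof = 2

88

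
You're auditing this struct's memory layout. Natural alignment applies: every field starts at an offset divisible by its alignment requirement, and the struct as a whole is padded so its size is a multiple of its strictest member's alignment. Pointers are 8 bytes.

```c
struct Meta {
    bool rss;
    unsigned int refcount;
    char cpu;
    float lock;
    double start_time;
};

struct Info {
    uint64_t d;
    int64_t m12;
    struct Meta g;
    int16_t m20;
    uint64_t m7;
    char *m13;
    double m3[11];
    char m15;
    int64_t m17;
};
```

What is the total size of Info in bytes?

Meta: @0: rss [1B, align 1] → 1; +3 pad (align 4); @4: refcount [4B, align 4] → 8; @8: cpu [1B, align 1] → 9; +3 pad (align 4); @12: lock [4B, align 4] → 16; @16: start_time [8B, align 8] → 24; size 24, align 8
@0: d [8B, align 8] → 8
@8: m12 [8B, align 8] → 16
@16: g [24B, align 8] → 40
@40: m20 [2B, align 2] → 42
+6 pad (align 8)
@48: m7 [8B, align 8] → 56
@56: m13 [8B, align 8] → 64
@64: m3 [88B, align 8] → 152
@152: m15 [1B, align 1] → 153
+7 pad (align 8)
@160: m17 [8B, align 8] → 168
size 168, align 8

168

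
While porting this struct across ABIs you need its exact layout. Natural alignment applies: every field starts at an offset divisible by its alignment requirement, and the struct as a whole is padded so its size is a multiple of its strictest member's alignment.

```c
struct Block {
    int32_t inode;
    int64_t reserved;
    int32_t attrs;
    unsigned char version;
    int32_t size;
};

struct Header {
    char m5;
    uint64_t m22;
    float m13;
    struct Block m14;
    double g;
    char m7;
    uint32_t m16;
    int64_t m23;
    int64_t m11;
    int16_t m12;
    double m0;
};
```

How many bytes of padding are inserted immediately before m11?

0

Block: 0..4  inode  (4B, 4-aligned); 4..8  -- padding (4B); 8..16  reserved  (8B, 8-aligned); 16..20  attrs  (4B, 4-aligned); 20..21  version  (1B, 1-aligned); 21..24  -- padding (3B); 24..28  size  (4B, 4-aligned); 28..32  -- tail padding (4B); sizeof = 32, alignof = 8
0..1  m5  (1B, 1-aligned)
1..8  -- padding (7B)
8..16  m22  (8B, 8-aligned)
16..20  m13  (4B, 4-aligned)
20..24  -- padding (4B)
24..56  m14  (32B, 8-aligned)
56..64  g  (8B, 8-aligned)
64..65  m7  (1B, 1-aligned)
65..68  -- padding (3B)
68..72  m16  (4B, 4-aligned)
72..80  m23  (8B, 8-aligned)
80..88  m11  (8B, 8-aligned)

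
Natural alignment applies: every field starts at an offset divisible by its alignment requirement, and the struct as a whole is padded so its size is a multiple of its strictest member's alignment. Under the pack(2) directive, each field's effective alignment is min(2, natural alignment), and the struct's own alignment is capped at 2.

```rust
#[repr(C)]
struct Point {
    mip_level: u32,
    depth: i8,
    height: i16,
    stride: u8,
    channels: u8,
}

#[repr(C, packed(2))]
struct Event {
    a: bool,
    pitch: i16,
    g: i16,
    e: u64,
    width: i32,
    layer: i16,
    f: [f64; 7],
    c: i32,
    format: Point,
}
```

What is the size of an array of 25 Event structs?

2300

Point: @0: mip_level [4B, align 4] → 4; @4: depth [1B, align 1] → 5; +1 pad (align 2); @6: height [2B, align 2] → 8; @8: stride [1B, align 1] → 9; @9: channels [1B, align 1] → 10; +2 tail pad (align 4); size 12, align 4
@0: a [1B, align 1] → 1
+1 pad (align 2)
@2: pitch [2B, align 2] → 4
@4: g [2B, align 2] → 6
@6: e [8B, align 2] → 14
@14: width [4B, align 2] → 18
@18: layer [2B, align 2] → 20
@20: f [56B, align 2] → 76
@76: c [4B, align 2] → 80
@80: format [12B, align 2] → 92
size 92, align 2
array of 25: 25 × 92 = 2300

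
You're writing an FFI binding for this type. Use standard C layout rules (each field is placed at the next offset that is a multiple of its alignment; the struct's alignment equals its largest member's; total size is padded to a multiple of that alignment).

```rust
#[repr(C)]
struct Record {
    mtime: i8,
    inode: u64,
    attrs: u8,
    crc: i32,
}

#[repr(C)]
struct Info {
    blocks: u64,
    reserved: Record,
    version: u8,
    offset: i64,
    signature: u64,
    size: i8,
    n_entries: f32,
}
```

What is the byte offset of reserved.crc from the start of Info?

28

Record: @0: mtime [1B, align 1] → 1; +7 pad (align 8); @8: inode [8B, align 8] → 16; @16: attrs [1B, align 1] → 17; +3 pad (align 4); @20: crc [4B, align 4] → 24; size 24, align 8
@0: blocks [8B, align 8] → 8
@8: reserved [24B, align 8] → 32
within Record: crc at 20
8 + 20 = 28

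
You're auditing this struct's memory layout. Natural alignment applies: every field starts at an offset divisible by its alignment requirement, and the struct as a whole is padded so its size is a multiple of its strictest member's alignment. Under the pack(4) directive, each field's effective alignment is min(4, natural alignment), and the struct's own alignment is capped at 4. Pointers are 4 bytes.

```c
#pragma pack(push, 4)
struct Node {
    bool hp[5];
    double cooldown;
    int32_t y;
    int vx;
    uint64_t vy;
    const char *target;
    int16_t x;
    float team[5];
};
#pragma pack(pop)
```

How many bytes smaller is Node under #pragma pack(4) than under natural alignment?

natural layout:
  hp at 0 (size 5, align 1) → ends 5
  pad 3 to align 8 for cooldown
  cooldown at 8 (size 8, align 8) → ends 16
  y at 16 (size 4, align 4) → ends 20
  vx at 20 (size 4, align 4) → ends 24
  vy at 24 (size 8, align 8) → ends 32
  target at 32 (size 4, align 4) → ends 36
  x at 36 (size 2, align 2) → ends 38
  pad 2 to align 4 for team
  team at 40 (size 20, align 4) → ends 60
  tail pad 4 to reach multiple of 8
  total 64 bytes, alignment 8
packed(4) layout:
  hp at 0 (size 5, align 1) → ends 5
  pad 3 to align 4 for cooldown
  cooldown at 8 (size 8, align 4) → ends 16
  y at 16 (size 4, align 4) → ends 20
  vx at 20 (size 4, align 4) → ends 24
  vy at 24 (size 8, align 4) → ends 32
  target at 32 (size 4, align 4) → ends 36
  x at 36 (size 2, align 2) → ends 38
  pad 2 to align 4 for team
  team at 40 (size 20, align 4) → ends 60
  total 60 bytes, alignment 4
64 − 60 = 4

4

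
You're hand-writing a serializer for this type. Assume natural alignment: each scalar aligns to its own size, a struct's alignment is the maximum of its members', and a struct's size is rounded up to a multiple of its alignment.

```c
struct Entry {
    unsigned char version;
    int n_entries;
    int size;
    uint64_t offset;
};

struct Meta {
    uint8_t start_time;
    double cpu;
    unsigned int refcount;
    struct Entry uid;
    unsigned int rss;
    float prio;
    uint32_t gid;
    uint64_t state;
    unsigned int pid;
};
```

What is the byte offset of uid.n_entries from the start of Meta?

Entry: 0..1  version  (1B, 1-aligned); 1..4  -- padding (3B); 4..8  n_entries  (4B, 4-aligned); 8..12  size  (4B, 4-aligned); 12..16  -- padding (4B); 16..24  offset  (8B, 8-aligned); sizeof = 24, alignof = 8
0..1  start_time  (1B, 1-aligned)
1..8  -- padding (7B)
8..16  cpu  (8B, 8-aligned)
16..20  refcount  (4B, 4-aligned)
20..24  -- padding (4B)
24..48  uid  (24B, 8-aligned)
within Entry: n_entries at 4
24 + 4 = 28

28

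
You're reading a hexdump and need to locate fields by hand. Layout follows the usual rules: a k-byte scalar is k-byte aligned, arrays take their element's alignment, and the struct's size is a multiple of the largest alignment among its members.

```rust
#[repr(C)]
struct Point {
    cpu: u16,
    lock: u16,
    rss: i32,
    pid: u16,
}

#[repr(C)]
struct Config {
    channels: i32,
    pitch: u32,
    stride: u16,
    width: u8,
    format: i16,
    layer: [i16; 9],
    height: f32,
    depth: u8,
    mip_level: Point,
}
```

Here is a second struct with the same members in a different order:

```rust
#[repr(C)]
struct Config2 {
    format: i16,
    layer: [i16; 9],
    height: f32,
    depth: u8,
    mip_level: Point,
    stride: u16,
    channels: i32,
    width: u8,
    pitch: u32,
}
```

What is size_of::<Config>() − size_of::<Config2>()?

-4

Point: @0: cpu [2B, align 2] → 2; @2: lock [2B, align 2] → 4; @4: rss [4B, align 4] → 8; @8: pid [2B, align 2] → 10; +2 tail pad (align 4); size 12, align 4
@0: channels [4B, align 4] → 4
@4: pitch [4B, align 4] → 8
@8: stride [2B, align 2] → 10
@10: width [1B, align 1] → 11
+1 pad (align 2)
@12: format [2B, align 2] → 14
@14: layer [18B, align 2] → 32
@32: height [4B, align 4] → 36
@36: depth [1B, align 1] → 37
+3 pad (align 4)
@40: mip_level [12B, align 4] → 52
size 52, align 4
— Config2 —
@0: format [2B, align 2] → 2
@2: layer [18B, align 2] → 20
@20: height [4B, align 4] → 24
@24: depth [1B, align 1] → 25
+3 pad (align 4)
@28: mip_level [12B, align 4] → 40
@40: stride [2B, align 2] → 42
+2 pad (align 4)
@44: channels [4B, align 4] → 48
@48: width [1B, align 1] → 49
+3 pad (align 4)
@52: pitch [4B, align 4] → 56
size 56, align 4
52 − 56 = -4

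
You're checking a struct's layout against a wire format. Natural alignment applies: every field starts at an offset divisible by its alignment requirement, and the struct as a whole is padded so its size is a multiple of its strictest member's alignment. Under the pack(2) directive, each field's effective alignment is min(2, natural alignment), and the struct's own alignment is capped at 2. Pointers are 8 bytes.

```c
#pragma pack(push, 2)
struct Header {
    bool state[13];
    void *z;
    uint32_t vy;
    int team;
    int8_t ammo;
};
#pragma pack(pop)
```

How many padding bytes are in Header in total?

0..13  state  (13B, 1-aligned)
13..14  -- padding (1B)
14..22  z  (8B, 2-aligned)
22..26  vy  (4B, 2-aligned)
26..30  team  (4B, 2-aligned)
30..31  ammo  (1B, 1-aligned)
31..32  -- tail padding (1B)
sizeof = 32, alignof = 2
data bytes 30, size 32 → padding 2

2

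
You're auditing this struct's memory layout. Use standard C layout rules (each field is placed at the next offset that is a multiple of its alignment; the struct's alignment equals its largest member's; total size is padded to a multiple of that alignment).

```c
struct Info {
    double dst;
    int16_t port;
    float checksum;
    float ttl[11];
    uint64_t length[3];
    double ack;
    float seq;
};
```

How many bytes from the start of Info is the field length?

64

0..8  dst  (8B, 8-aligned)
8..10  port  (2B, 2-aligned)
10..12  -- padding (2B)
12..16  checksum  (4B, 4-aligned)
16..60  ttl  (44B, 4-aligned)
60..64  -- padding (4B)
64..88  length  (24B, 8-aligned)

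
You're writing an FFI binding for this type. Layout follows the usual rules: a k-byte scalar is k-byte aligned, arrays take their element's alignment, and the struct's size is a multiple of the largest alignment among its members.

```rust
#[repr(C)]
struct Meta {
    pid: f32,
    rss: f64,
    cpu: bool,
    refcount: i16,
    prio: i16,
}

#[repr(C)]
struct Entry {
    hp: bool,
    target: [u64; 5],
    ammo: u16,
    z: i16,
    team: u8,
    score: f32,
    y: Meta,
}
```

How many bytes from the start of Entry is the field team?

Meta: @0: pid [4B, align 4] → 4; +4 pad (align 8); @8: rss [8B, align 8] → 16; @16: cpu [1B, align 1] → 17; +1 pad (align 2); @18: refcount [2B, align 2] → 20; @20: prio [2B, align 2] → 22; +2 tail pad (align 8); size 24, align 8
@0: hp [1B, align 1] → 1
+7 pad (align 8)
@8: target [40B, align 8] → 48
@48: ammo [2B, align 2] → 50
@50: z [2B, align 2] → 52
@52: team [1B, align 1] → 53

52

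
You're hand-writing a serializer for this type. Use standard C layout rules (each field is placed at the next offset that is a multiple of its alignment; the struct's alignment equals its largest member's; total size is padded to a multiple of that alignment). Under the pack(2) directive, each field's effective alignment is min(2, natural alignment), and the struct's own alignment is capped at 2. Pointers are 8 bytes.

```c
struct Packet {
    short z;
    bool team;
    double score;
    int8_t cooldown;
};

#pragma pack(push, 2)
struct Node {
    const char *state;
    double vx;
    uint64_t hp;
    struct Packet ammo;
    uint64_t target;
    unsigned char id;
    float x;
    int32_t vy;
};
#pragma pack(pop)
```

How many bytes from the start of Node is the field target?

48

Packet: 0..2  z  (2B, 2-aligned); 2..3  team  (1B, 1-aligned); 3..8  -- padding (5B); 8..16  score  (8B, 8-aligned); 16..17  cooldown  (1B, 1-aligned); 17..24  -- tail padding (7B); sizeof = 24, alignof = 8
0..8  state  (8B, 2-aligned)
8..16  vx  (8B, 2-aligned)
16..24  hp  (8B, 2-aligned)
24..48  ammo  (24B, 2-aligned)
48..56  target  (8B, 2-aligned)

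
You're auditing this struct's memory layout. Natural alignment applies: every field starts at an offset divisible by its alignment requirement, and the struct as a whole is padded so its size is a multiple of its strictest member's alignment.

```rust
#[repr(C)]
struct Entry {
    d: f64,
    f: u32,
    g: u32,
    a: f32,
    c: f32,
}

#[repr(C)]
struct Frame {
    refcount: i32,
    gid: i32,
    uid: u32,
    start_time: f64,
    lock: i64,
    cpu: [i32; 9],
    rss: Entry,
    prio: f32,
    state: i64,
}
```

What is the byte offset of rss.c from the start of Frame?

92

Entry: 0..8  d  (8B, 8-aligned); 8..12  f  (4B, 4-aligned); 12..16  g  (4B, 4-aligned); 16..20  a  (4B, 4-aligned); 20..24  c  (4B, 4-aligned); sizeof = 24, alignof = 8
0..4  refcount  (4B, 4-aligned)
4..8  gid  (4B, 4-aligned)
8..12  uid  (4B, 4-aligned)
12..16  -- padding (4B)
16..24  start_time  (8B, 8-aligned)
24..32  lock  (8B, 8-aligned)
32..68  cpu  (36B, 4-aligned)
68..72  -- padding (4B)
72..96  rss  (24B, 8-aligned)
within Entry: c at 20
72 + 20 = 92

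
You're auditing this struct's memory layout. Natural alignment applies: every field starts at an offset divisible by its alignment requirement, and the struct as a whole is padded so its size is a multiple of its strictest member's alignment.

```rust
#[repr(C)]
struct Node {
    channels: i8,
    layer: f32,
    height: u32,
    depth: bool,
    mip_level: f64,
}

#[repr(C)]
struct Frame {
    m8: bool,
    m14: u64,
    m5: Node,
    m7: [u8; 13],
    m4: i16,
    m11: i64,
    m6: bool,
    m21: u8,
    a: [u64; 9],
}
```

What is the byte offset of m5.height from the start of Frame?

24

Node: 0..1  channels  (1B, 1-aligned); 1..4  -- padding (3B); 4..8  layer  (4B, 4-aligned); 8..12  height  (4B, 4-aligned); 12..13  depth  (1B, 1-aligned); 13..16  -- padding (3B); 16..24  mip_level  (8B, 8-aligned); sizeof = 24, alignof = 8
0..1  m8  (1B, 1-aligned)
1..8  -- padding (7B)
8..16  m14  (8B, 8-aligned)
16..40  m5  (24B, 8-aligned)
within Node: height at 8
16 + 8 = 24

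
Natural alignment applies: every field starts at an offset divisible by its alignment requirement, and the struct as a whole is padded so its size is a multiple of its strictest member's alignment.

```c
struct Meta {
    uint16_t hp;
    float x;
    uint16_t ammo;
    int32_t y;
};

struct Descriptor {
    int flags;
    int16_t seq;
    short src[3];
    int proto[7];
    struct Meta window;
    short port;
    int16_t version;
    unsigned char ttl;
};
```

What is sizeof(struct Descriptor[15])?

960

Meta: @0: hp [2B, align 2] → 2; +2 pad (align 4); @4: x [4B, align 4] → 8; @8: ammo [2B, align 2] → 10; +2 pad (align 4); @12: y [4B, align 4] → 16; size 16, align 4
@0: flags [4B, align 4] → 4
@4: seq [2B, align 2] → 6
@6: src [6B, align 2] → 12
@12: proto [28B, align 4] → 40
@40: window [16B, align 4] → 56
@56: port [2B, align 2] → 58
@58: version [2B, align 2] → 60
@60: ttl [1B, align 1] → 61
+3 tail pad (align 4)
size 64, align 4
array of 15: 15 × 64 = 960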